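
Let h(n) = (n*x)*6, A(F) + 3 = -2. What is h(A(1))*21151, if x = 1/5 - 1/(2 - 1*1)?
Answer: 507624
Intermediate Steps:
A(F) = -5 (A(F) = -3 - 2 = -5)
x = -⅘ (x = 1*(⅕) - 1/(2 - 1) = ⅕ - 1/1 = ⅕ - 1*1 = ⅕ - 1 = -⅘ ≈ -0.80000)
h(n) = -24*n/5 (h(n) = (n*(-⅘))*6 = -4*n/5*6 = -24*n/5)
h(A(1))*21151 = -24/5*(-5)*21151 = 24*21151 = 507624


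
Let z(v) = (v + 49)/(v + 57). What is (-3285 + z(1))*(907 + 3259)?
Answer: -396769840/29 ≈ -1.3682e+7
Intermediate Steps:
z(v) = (49 + v)/(57 + v)
(-3285 + z(1))*(907 + 3259) = (-3285 + (49 + 1)/(57 + 1))*(907 + 3259) = (-3285 + 50/58)*4166 = (-3285 + (1/58)*50)*4166 = (-3285 + 25/29)*4166 = -95240/29*4166 = -396769840/29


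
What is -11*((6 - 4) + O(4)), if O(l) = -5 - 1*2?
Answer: 55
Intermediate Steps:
O(l) = -7 (O(l) = -5 - 2 = -7)
-11*((6 - 4) + O(4)) = -11*((6 - 4) - 7) = -11*(2 - 7) = -11*(-5) = 55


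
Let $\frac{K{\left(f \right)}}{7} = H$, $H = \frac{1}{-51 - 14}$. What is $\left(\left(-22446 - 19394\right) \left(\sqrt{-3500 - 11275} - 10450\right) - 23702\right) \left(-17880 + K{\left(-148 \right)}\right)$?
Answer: $- \frac{508121895565686}{65} + \frac{48626740880 i \sqrt{591}}{13} \approx -7.8173 \cdot 10^{12} + 9.0934 \cdot 10^{10} i$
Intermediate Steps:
$H = - \frac{1}{65}$ ($H = \frac{1}{-65} = - \frac{1}{65} \approx -0.015385$)
$K{\left(f \right)} = - \frac{7}{65}$ ($K{\left(f \right)} = 7 \left(- \frac{1}{65}\right) = - \frac{7}{65}$)
$\left(\left(-22446 - 19394\right) \left(\sqrt{-3500 - 11275} - 10450\right) - 23702\right) \left(-17880 + K{\left(-148 \right)}\right) = \left(\left(-22446 - 19394\right) \left(\sqrt{-3500 - 11275} - 10450\right) - 23702\right) \left(-17880 - \frac{7}{65}\right) = \left(- 41840 \left(\sqrt{-14775} - 10450\right) - 23702\right) \left(- \frac{1162207}{65}\right) = \left(- 41840 \left(5 i \sqrt{591} - 10450\right) - 23702\right) \left(- \frac{1162207}{65}\right) = \left(- 41840 \left(-10450 + 5 i \sqrt{591}\right) - 23702\right) \left(- \frac{1162207}{65}\right) = \left(\left(437228000 - 209200 i \sqrt{591}\right) - 23702\right) \left(- \frac{1162207}{65}\right) = \left(437204298 - 209200 i \sqrt{591}\right) \left(- \frac{1162207}{65}\right) = - \frac{508121895565686}{65} + \frac{48626740880 i \sqrt{591}}{13}$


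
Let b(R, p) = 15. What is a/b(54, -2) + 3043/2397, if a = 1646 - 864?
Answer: 37649/705 ≈ 53.403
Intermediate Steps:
a = 782
a/b(54, -2) + 3043/2397 = 782/15 + 3043/2397 = 782*(1/15) + 3043*(1/2397) = 782/15 + 179/141 = 37649/705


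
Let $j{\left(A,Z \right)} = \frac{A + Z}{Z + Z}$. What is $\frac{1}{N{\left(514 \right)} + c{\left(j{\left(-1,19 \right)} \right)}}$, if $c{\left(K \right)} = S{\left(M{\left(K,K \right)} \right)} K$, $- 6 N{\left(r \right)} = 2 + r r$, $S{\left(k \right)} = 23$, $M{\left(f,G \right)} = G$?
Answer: $- \frac{19}{836420} \approx -2.2716 \cdot 10^{-5}$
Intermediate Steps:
$j{\left(A,Z \right)} = \frac{A + Z}{2 Z}$
$N{\left(r \right)} = - \frac{1}{3} - \frac{r^{2}}{6}$ ($N{\left(r \right)} = - \frac{2 + r r}{6} = - \frac{2 + r^{2}}{6} = - \frac{1}{3} - \frac{r^{2}}{6}$)
$c{\left(K \right)} = 23 K$
$\frac{1}{N{\left(514 \right)} + c{\left(j{\left(-1,19 \right)} \right)}} = \frac{1}{\left(- \frac{1}{3} - \frac{514^{2}}{6}\right) + 23 \frac{-1 + 19}{2 \cdot 19}} = \frac{1}{\left(- \frac{1}{3} - \frac{132098}{3}\right) + 23 \cdot \frac{1}{2} \cdot \frac{1}{19} \cdot 18} = \frac{1}{\left(- \frac{1}{3} - \frac{132098}{3}\right) + 23 \cdot \frac{9}{19}} = \frac{1}{-44033 + \frac{207}{19}} = \frac{1}{- \frac{836420}{19}} = - \frac{19}{836420}$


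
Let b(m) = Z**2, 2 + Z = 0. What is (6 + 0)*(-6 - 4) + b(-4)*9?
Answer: -24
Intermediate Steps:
Z = -2 (Z = -2 + 0 = -2)
b(m) = 4 (b(m) = (-2)**2 = 4)
(6 + 0)*(-6 - 4) + b(-4)*9 = (6 + 0)*(-6 - 4) + 4*9 = 6*(-10) + 36 = -60 + 36 = -24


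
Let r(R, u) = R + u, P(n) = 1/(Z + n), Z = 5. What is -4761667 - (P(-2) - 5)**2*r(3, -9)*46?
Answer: -14266969/3 ≈ -4.7557e+6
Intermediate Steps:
P(n) = 1/(5 + n)
-4761667 - (P(-2) - 5)**2*r(3, -9)*46 = -4761667 - (1/(5 - 2) - 5)**2*(3 - 9)*46 = -4761667 - (1/3 - 5)**2*(-6)*46 = -4761667 - (-14/3)**2*(-6)*46 = -4761667 - (196/9)*(-6)*46 = -4761667 - (-392)*46/3 = -4761667 - 1*(-18032/3) = -4761667 + 18032/3 = -14266969/3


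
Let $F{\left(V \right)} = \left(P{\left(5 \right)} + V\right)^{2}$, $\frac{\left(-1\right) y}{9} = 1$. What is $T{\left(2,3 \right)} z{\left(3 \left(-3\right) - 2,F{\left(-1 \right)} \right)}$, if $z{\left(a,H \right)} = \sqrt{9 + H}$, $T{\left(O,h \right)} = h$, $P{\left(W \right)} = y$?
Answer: $3 \sqrt{109} \approx 31.321$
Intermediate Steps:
$y = -9$ ($y = \left(-9\right) 1 = -9$)
$P{\left(W \right)} = -9$
$F{\left(V \right)} = \left(-9 + V\right)^{2}$
$T{\left(2,3 \right)} z{\left(3 \left(-3\right) - 2,F{\left(-1 \right)} \right)} = 3 \sqrt{9 + \left(-9 - 1\right)^{2}} = 3 \sqrt{9 + \left(-10\right)^{2}} = 3 \sqrt{9 + 100} = 3 \sqrt{109}$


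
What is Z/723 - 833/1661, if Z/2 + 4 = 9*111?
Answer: 2703131/1200903 ≈ 2.2509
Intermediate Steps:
Z = 1990 (Z = -8 + 2*(9*111) = -8 + 2*999 = -8 + 1998 = 1990)
Z/723 - 833/1661 = 1990/723 - 833/1661 = 2703131/1200903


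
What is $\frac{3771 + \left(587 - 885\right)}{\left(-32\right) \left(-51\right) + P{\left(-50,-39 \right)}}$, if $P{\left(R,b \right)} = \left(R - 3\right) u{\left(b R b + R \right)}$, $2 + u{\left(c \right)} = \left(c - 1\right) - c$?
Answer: $\frac{3473}{1791} \approx 1.9391$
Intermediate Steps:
$u{\left(c \right)} = -3$ ($u{\left(c \right)} = -2 + \left(\left(c - 1\right) - c\right) = -2 + \left(\left(-1 + c\right) - c\right) = -2 - 1 = -3$)
$P{\left(R,b \right)} = 9 - 3 R$ ($P{\left(R,b \right)} = \left(R - 3\right) \left(-3\right) = \left(-3 + R\right) \left(-3\right) = 9 - 3 R$)
$\frac{3771 + \left(587 - 885\right)}{\left(-32\right) \left(-51\right) + P{\left(-50,-39 \right)}} = \frac{3771 + \left(587 - 885\right)}{\left(-32\right) \left(-51\right) + \left(9 - -150\right)} = \frac{3771 - 298}{1632 + \left(9 + 150\right)} = \frac{3473}{1632 + 159} = \frac{3473}{1791}$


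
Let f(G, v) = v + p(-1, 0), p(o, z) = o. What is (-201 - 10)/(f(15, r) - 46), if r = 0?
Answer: 211/47 ≈ 4.4894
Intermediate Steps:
f(G, v) = -1 + v (f(G, v) = v - 1 = -1 + v)
(-201 - 10)/(f(15, r) - 46) = (-201 - 10)/((-1 + 0) - 46) = -211/(-1 - 46) = -211/(-47) = -211*(-1/47) = 211/47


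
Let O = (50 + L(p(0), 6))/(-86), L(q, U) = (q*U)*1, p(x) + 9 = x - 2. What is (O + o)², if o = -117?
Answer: 25230529/1849 ≈ 13646.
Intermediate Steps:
p(x) = -11 + x (p(x) = -9 + (x - 2) = -9 + (-2 + x) = -11 + x)
L(q, U) = U*q (L(q, U) = (U*q)*1 = U*q)
O = 8/43 (O = (50 + 6*(-11 + 0))/(-86) = (50 + 6*(-11))*(-1/86) = (50 - 66)*(-1/86) = -16*(-1/86) = 8/43 ≈ 0.18605)
(O + o)² = (8/43 - 117)² = (-5023/43)² = 25230529/1849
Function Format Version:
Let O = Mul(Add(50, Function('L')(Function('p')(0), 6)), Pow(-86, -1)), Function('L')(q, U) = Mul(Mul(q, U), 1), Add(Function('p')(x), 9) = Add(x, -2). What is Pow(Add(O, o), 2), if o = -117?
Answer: Rational(25230529, 1849) ≈ 13646.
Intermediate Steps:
Function('p')(x) = Add(-11, x) (Function('p')(x) = Add(-9, Add(x, -2)) = Add(-9, Add(-2, x)) = Add(-11, x))
Function('L')(q, U) = Mul(U, q) (Function('L')(q, U) = Mul(Mul(U, q), 1) = Mul(U, q))
O = Rational(8, 43) (O = Mul(Add(50, Mul(6, Add(-11, 0))), Pow(-86, -1)) = Mul(Add(50, Mul(6, -11)), Rational(-1, 86)) = Mul(Add(50, -66), Rational(-1, 86)) = Mul(-16, Rational(-1, 86)) = Rational(8, 43) ≈ 0.18605)
Pow(Add(O, o), 2) = Pow(Add(Rational(8, 43), -117), 2) = Pow(Rational(-5023, 43), 2) = Rational(25230529, 1849)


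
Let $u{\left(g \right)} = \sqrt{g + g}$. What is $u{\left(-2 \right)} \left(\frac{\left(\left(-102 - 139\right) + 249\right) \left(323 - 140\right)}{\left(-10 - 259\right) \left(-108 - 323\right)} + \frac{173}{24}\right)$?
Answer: $\frac{20092583 i}{1391268} \approx 14.442 i$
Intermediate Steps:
$u{\left(g \right)} = \sqrt{2} \sqrt{g}$ ($u{\left(g \right)} = \sqrt{2 g} = \sqrt{2} \sqrt{g}$)
$u{\left(-2 \right)} \left(\frac{\left(\left(-102 - 139\right) + 249\right) \left(323 - 140\right)}{\left(-10 - 259\right) \left(-108 - 323\right)} + \frac{173}{24}\right) = \sqrt{2} \sqrt{-2} \left(\frac{\left(\left(-102 - 139\right) + 249\right) \left(323 - 140\right)}{\left(-10 - 259\right) \left(-108 - 323\right)} + \frac{173}{24}\right) = \sqrt{2} i \sqrt{2} \left(\frac{\left(-241 + 249\right) 183}{\left(-269\right) \left(-431\right)} + 173 \cdot \frac{1}{24}\right) = 2 i \left(\frac{8 \cdot 183}{115939} + \frac{173}{24}\right) = 2 i \left(1464 \cdot \frac{1}{115939} + \frac{173}{24}\right) = 2 i \left(\frac{1464}{115939} + \frac{173}{24}\right) = 2 i \frac{20092583}{2782536} = \frac{20092583 i}{1391268}$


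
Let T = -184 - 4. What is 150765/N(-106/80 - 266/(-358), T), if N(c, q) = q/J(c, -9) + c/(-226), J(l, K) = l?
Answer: 1016589205630800/2178190176689 ≈ 466.71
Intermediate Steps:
T = -188
N(c, q) = -c/226 + q/c (N(c, q) = q/c + c/(-226) = q/c + c*(-1/226) = q/c - c/226 = -c/226 + q/c)
150765/N(-106/80 - 266/(-358), T) = 150765/(-(-106/80 - 266/(-358))/226 - 188/(-106/80 - 266/(-358))) = 150765/(-(-106*1/80 - 266*(-1/358))/226 - 188/(-106*1/80 - 266*(-1/358))) = 150765/(-(-53/40 + 133/179)/226 - 188/(-53/40 + 133/179)) = 150765/(-1/226*(-4167/7160) - 188/(-4167/7160)) = 150765/(4167/1618160 - 188*(-7160/4167)) = 150765/(4167/1618160 + 1346080/4167) = 150765/(2178190176689/6742872720) = 150765*(6742872720/2178190176689) = 1016589205630800/2178190176689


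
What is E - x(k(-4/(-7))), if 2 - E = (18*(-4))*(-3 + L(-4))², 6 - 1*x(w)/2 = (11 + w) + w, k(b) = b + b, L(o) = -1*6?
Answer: 40940/7 ≈ 5848.6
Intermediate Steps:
L(o) = -6
k(b) = 2*b
x(w) = -10 - 4*w (x(w) = 12 - 2*((11 + w) + w) = 12 - 2*(11 + 2*w) = 12 + (-22 - 4*w) = -10 - 4*w)
E = 5834 (E = 2 - 18*(-4)*(-3 - 6)² = 2 - (-72)*(-9)² = 2 - (-72)*81 = 2 - 1*(-5832) = 2 + 5832 = 5834)
E - x(k(-4/(-7))) = 5834 - (-10 - 8*(-4/(-7))) = 5834 - (-10 - 8*(-4*(-⅐))) = 5834 - (-10 - 8*4/7) = 5834 - (-10 - 4*8/7) = 5834 - (-10 - 32/7) = 5834 - 1*(-102/7) = 5834 + 102/7 = 40940/7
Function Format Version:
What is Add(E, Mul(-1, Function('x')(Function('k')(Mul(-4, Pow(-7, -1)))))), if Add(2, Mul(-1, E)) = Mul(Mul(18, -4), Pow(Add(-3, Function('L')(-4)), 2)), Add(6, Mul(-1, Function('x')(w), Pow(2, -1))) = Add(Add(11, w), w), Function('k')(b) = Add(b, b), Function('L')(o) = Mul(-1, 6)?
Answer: Rational(40940, 7) ≈ 5848.6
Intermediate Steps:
Function('L')(o) = -6
Function('k')(b) = Mul(2, b)
Function('x')(w) = Add(-10, Mul(-4, w)) (Function('x')(w) = Add(12, Mul(-2, Add(Add(11, w), w))) = Add(12, Mul(-2, Add(11, Mul(2, w)))) = Add(12, Add(-22, Mul(-4, w))) = Add(-10, Mul(-4, w)))
E = 5834 (E = Add(2, Mul(-1, Mul(Mul(18, -4), Pow(Add(-3, -6), 2)))) = Add(2, Mul(-1, Mul(-72, Pow(-9, 2)))) = Add(2, Mul(-1, Mul(-72, 81))) = Add(2, Mul(-1, -5832)) = Add(2, 5832) = 5834)
Add(E, Mul(-1, Function('x')(Function('k')(Mul(-4, Pow(-7, -1)))))) = Add(5834, Mul(-1, Add(-10, Mul(-4, Mul(2, Mul(-4, Pow(-7, -1))))))) = Add(5834, Mul(-1, Add(-10, Mul(-4, Mul(2, Mul(-4, Rational(-1, 7))))))) = Add(5834, Mul(-1, Add(-10, Mul(-4, Mul(2, Rational(4, 7)))))) = Add(5834, Mul(-1, Add(-10, Mul(-4, Rational(8, 7))))) = Add(5834, Mul(-1, Add(-10, Rational(-32, 7)))) = Add(5834, Mul(-1, Rational(-102, 7))) = Add(5834, Rational(102, 7)) = Rational(40940, 7)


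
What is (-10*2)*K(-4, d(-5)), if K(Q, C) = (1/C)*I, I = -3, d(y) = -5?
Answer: -12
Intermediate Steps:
K(Q, C) = -3/C (K(Q, C) = (1/C)*(-3) = -3/C)
(-10*2)*K(-4, d(-5)) = (-10*2)*(-3/(-5)) = -(-60)*(-1)/5 = -20*⅗ = -12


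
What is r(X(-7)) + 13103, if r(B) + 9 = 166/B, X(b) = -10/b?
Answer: 66051/5 ≈ 13210.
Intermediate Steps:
r(B) = -9 + 166/B
r(X(-7)) + 13103 = (-9 + 166/((-10/(-7)))) + 13103 = (-9 + 166/((-10*(-⅐)))) + 13103 = (-9 + 166/(10/7)) + 13103 = (-9 + 166*(7/10)) + 13103 = (-9 + 581/5) + 13103 = 536/5 + 13103 = 66051/5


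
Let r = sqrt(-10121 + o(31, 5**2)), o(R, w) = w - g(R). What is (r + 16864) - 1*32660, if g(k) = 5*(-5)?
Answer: -15796 + 3*I*sqrt(1119) ≈ -15796.0 + 100.35*I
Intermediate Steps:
g(k) = -25
o(R, w) = 25 + w (o(R, w) = w - 1*(-25) = w + 25 = 25 + w)
r = 3*I*sqrt(1119) (r = sqrt(-10121 + (25 + 5**2)) = sqrt(-10121 + (25 + 25)) = sqrt(-10121 + 50) = sqrt(-10071) = 3*I*sqrt(1119) ≈ 100.35*I)
(r + 16864) - 1*32660 = (3*I*sqrt(1119) + 16864) - 1*32660 = (16864 + 3*I*sqrt(1119)) - 32660 = -15796 + 3*I*sqrt(1119)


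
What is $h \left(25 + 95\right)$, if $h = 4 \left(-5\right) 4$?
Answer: $-9600$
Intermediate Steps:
$h = -80$ ($h = \left(-20\right) 4 = -80$)
$h \left(25 + 95\right) = - 80 \left(25 + 95\right) = \left(-80\right) 120 = -9600$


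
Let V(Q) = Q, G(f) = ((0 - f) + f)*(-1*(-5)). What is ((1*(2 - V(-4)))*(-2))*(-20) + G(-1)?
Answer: 240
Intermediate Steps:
G(f) = 0 (G(f) = (-f + f)*5 = 0*5 = 0)
((1*(2 - V(-4)))*(-2))*(-20) + G(-1) = ((1*(2 - 1*(-4)))*(-2))*(-20) + 0 = ((1*(2 + 4))*(-2))*(-20) + 0 = ((1*6)*(-2))*(-20) + 0 = (6*(-2))*(-20) + 0 = -12*(-20) + 0 = 240 + 0 = 240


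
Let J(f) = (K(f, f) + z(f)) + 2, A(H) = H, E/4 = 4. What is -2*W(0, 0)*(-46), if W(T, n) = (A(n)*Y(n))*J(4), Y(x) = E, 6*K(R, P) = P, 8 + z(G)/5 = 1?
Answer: 0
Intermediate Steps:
E = 16 (E = 4*4 = 16)
z(G) = -35 (z(G) = -40 + 5*1 = -40 + 5 = -35)
K(R, P) = P/6
J(f) = -33 + f/6 (J(f) = (f/6 - 35) + 2 = (-35 + f/6) + 2 = -33 + f/6)
Y(x) = 16
W(T, n) = -1552*n/3 (W(T, n) = (n*16)*(-33 + (1/6)*4) = (16*n)*(-33 + 2/3) = (16*n)*(-97/3) = -1552*n/3)
-2*W(0, 0)*(-46) = -(-3104)*0/3*(-46) = -2*0*(-46) = 0*(-46) = 0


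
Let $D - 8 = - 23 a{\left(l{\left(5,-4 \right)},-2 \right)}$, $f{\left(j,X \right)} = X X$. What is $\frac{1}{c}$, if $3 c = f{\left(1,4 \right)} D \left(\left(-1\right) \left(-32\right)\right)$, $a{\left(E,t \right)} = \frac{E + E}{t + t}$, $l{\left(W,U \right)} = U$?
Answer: $- \frac{3}{19456} \approx -0.00015419$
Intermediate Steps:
$f{\left(j,X \right)} = X^{2}$
$a{\left(E,t \right)} = \frac{E}{t}$ ($a{\left(E,t \right)} = \frac{2 E}{2 t} = 2 E \frac{1}{2 t} = \frac{E}{t}$)
$D = -38$ ($D = 8 - 23 \left(- \frac{4}{-2}\right) = 8 - 23 \left(\left(-4\right) \left(- \frac{1}{2}\right)\right) = 8 - 46 = -38$)
$c = - \frac{19456}{3}$ ($c = \frac{4^{2} \left(-38\right) \left(\left(-1\right) \left(-32\right)\right)}{3} = \frac{16 \left(-38\right) 32}{3} = \frac{\left(-608\right) 32}{3} = \frac{1}{3} \left(-19456\right) = - \frac{19456}{3} \approx -6485.3$)
$\frac{1}{c} = \frac{1}{- \frac{19456}{3}} = - \frac{3}{19456}$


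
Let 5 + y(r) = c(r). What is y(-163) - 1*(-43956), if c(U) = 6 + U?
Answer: 43794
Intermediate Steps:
y(r) = 1 + r (y(r) = -5 + (6 + r) = 1 + r)
y(-163) - 1*(-43956) = (1 - 163) - 1*(-43956) = -162 + 43956 = 43794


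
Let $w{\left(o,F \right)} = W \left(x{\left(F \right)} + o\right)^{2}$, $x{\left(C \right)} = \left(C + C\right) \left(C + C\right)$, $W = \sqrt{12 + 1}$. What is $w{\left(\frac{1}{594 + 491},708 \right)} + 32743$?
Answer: $32743 + \frac{4732738296313749121 \sqrt{13}}{1177225} \approx 1.4495 \cdot 10^{13}$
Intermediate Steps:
$W = \sqrt{13} \approx 3.6056$
$x{\left(C \right)} = 4 C^{2}$ ($x{\left(C \right)} = 2 C 2 C = 4 C^{2}$)
$w{\left(o,F \right)} = \sqrt{13} \left(o + 4 F^{2}\right)^{2}$ ($w{\left(o,F \right)} = \sqrt{13} \left(4 F^{2} + o\right)^{2} = \sqrt{13} \left(o + 4 F^{2}\right)^{2}$)
$w{\left(\frac{1}{594 + 491},708 \right)} + 32743 = \sqrt{13} \left(\frac{1}{594 + 491} + 4 \cdot 708^{2}\right)^{2} + 32743 = \sqrt{13} \left(\frac{1}{1085} + 4 \cdot 501264\right)^{2} + 32743 = \sqrt{13} \left(\frac{1}{1085} + 2005056\right)^{2} + 32743 = \sqrt{13} \left(\frac{2175485761}{1085}\right)^{2} + 32743 = \sqrt{13} \cdot \frac{4732738296313749121}{1177225} + 32743 = \frac{4732738296313749121 \sqrt{13}}{1177225} + 32743 = 32743 + \frac{4732738296313749121 \sqrt{13}}{1177225}$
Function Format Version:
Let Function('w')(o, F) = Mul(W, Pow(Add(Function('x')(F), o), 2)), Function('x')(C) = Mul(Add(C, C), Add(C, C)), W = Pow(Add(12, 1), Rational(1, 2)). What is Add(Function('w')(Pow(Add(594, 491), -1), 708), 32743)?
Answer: Add(32743, Mul(Rational(4732738296313749121, 1177225), Pow(13, Rational(1, 2)))) ≈ 1.4495e+13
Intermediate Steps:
W = Pow(13, Rational(1, 2)) ≈ 3.6056
Function('x')(C) = Mul(4, Pow(C, 2)) (Function('x')(C) = Mul(Mul(2, C), Mul(2, C)) = Mul(4, Pow(C, 2)))
Function('w')(o, F) = Mul(Pow(13, Rational(1, 2)), Pow(Add(o, Mul(4, Pow(F, 2))), 2)) (Function('w')(o, F) = Mul(Pow(13, Rational(1, 2)), Pow(Add(Mul(4, Pow(F, 2)), o), 2)) = Mul(Pow(13, Rational(1, 2)), Pow(Add(o, Mul(4, Pow(F, 2))), 2)))
Add(Function('w')(Pow(Add(594, 491), -1), 708), 32743) = Add(Mul(Pow(13, Rational(1, 2)), Pow(Add(Pow(Add(594, 491), -1), Mul(4, Pow(708, 2))), 2)), 32743) = Add(Mul(Pow(13, Rational(1, 2)), Pow(Add(Pow(1085, -1), Mul(4, 501264)), 2)), 32743) = Add(Mul(Pow(13, Rational(1, 2)), Pow(Add(Rational(1, 1085), 2005056), 2)), 32743) = Add(Mul(Pow(13, Rational(1, 2)), Pow(Rational(2175485761, 1085), 2)), 32743) = Add(Mul(Pow(13, Rational(1, 2)), Rational(4732738296313749121, 1177225)), 32743) = Add(Mul(Rational(4732738296313749121, 1177225), Pow(13, Rational(1, 2))), 32743) = Add(32743, Mul(Rational(4732738296313749121, 1177225), Pow(13, Rational(1, 2))))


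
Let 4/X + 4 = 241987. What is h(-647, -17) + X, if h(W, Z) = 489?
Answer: 118329691/241983 ≈ 489.00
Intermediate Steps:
X = 4/241983 (X = 4/(-4 + 241987) = 4/241983 ≈ 1.6530e-5)
h(-647, -17) + X = 489 + 4/241983 = 118329691/241983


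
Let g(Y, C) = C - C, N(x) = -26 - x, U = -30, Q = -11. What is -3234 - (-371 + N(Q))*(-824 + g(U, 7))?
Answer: -321298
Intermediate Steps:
g(Y, C) = 0
-3234 - (-371 + N(Q))*(-824 + g(U, 7)) = -3234 - (-371 + (-26 - 1*(-11)))*(-824 + 0) = -3234 - (-371 + (-26 + 11))*(-824) = -3234 - (-371 - 15)*(-824) = -3234 - (-386)*(-824) = -3234 - 1*318064 = -3234 - 318064 = -321298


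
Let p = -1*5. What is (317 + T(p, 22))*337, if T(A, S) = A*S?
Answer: 69759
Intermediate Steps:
p = -5
(317 + T(p, 22))*337 = (317 - 5*22)*337 = (317 - 110)*337 = 207*337 = 69759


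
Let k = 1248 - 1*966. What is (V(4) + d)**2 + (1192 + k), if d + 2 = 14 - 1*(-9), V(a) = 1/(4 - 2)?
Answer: 7745/4 ≈ 1936.3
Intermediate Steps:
k = 282 (k = 1248 - 966 = 282)
V(a) = 1/2
d = 21 (d = -2 + (14 - 1*(-9)) = -2 + (14 + 9) = -2 + 23 = 21)
(V(4) + d)**2 + (1192 + k) = (1/2 + 21)**2 + (1192 + 282) = (43/2)**2 + 1474 = 1849/4 + 1474 = 7745/4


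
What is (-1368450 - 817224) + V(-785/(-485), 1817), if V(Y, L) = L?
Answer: -2183857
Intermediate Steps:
(-1368450 - 817224) + V(-785/(-485), 1817) = (-1368450 - 817224) + 1817 = -2185674 + 1817 = -2183857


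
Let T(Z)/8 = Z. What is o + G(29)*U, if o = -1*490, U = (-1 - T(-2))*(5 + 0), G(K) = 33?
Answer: 1985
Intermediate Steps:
T(Z) = 8*Z
U = 75 (U = (-1 - 8*(-2))*(5 + 0) = (-1 - 1*(-16))*5 = (-1 + 16)*5 = 15*5 = 75)
o = -490
o + G(29)*U = -490 + 33*75 = -490 + 2475 = 1985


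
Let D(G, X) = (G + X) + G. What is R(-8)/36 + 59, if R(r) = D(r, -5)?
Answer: 701/12 ≈ 58.417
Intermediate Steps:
D(G, X) = X + 2*G
R(r) = -5 + 2*r
R(-8)/36 + 59 = (-5 + 2*(-8))/36 + 59 = (-5 - 16)/36 + 59 = (1/36)*(-21) + 59 = -7/12 + 59 = 701/12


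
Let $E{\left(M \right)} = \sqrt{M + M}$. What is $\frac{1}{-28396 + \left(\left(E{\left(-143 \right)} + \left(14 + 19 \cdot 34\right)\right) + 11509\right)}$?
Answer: $- \frac{16227}{263315815} - \frac{i \sqrt{286}}{263315815} \approx -6.1626 \cdot 10^{-5} - 6.4225 \cdot 10^{-8} i$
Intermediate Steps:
$E{\left(M \right)} = \sqrt{2} \sqrt{M}$ ($E{\left(M \right)} = \sqrt{2 M} = \sqrt{2} \sqrt{M}$)
$\frac{1}{-28396 + \left(\left(E{\left(-143 \right)} + \left(14 + 19 \cdot 34\right)\right) + 11509\right)} = \frac{1}{-28396 + \left(\left(\sqrt{2} \sqrt{-143} + \left(14 + 19 \cdot 34\right)\right) + 11509\right)} = \frac{1}{-28396 + \left(\left(\sqrt{2} i \sqrt{143} + \left(14 + 646\right)\right) + 11509\right)} = \frac{1}{-28396 + \left(\left(i \sqrt{286} + 660\right) + 11509\right)} = \frac{1}{-28396 + \left(\left(660 + i \sqrt{286}\right) + 11509\right)} = \frac{1}{-28396 + \left(12169 + i \sqrt{286}\right)} = \frac{1}{-16227 + i \sqrt{286}}$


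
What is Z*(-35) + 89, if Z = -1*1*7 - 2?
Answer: 404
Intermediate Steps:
Z = -9 (Z = -1*7 - 2 = -7 - 2 = -9)
Z*(-35) + 89 = -9*(-35) + 89 = 315 + 89 = 404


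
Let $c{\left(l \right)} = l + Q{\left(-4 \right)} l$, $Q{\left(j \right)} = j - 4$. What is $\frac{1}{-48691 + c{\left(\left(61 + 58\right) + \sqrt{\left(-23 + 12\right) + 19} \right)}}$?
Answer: $- \frac{12381}{613156546} + \frac{7 \sqrt{2}}{1226313092} \approx -2.0184 \cdot 10^{-5}$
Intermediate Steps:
$Q{\left(j \right)} = -4 + j$
$c{\left(l \right)} = - 7 l$ ($c{\left(l \right)} = l + \left(-4 - 4\right) l = l - 8 l = - 7 l$)
$\frac{1}{-48691 + c{\left(\left(61 + 58\right) + \sqrt{\left(-23 + 12\right) + 19} \right)}} = \frac{1}{-48691 - 7 \left(\left(61 + 58\right) + \sqrt{\left(-23 + 12\right) + 19}\right)} = \frac{1}{-48691 - 7 \left(119 + \sqrt{-11 + 19}\right)} = \frac{1}{-48691 - 7 \left(119 + \sqrt{8}\right)} = \frac{1}{-48691 - 7 \left(119 + 2 \sqrt{2}\right)} = \frac{1}{-48691 - \left(833 + 14 \sqrt{2}\right)} = \frac{1}{-49524 - 14 \sqrt{2}}$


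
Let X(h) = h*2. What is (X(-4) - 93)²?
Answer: 10201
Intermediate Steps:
X(h) = 2*h
(X(-4) - 93)² = (2*(-4) - 93)² = (-8 - 93)² = (-101)² = 10201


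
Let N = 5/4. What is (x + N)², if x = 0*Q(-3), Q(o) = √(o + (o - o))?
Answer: 25/16 ≈ 1.5625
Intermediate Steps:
Q(o) = √o (Q(o) = √(o + 0) = √o)
x = 0 (x = 0*√(-3) = 0*(I*√3) = 0)
N = 5/4 (N = 5*(¼) = 5/4 ≈ 1.2500)
(x + N)² = (0 + 5/4)² = (5/4)² = 25/16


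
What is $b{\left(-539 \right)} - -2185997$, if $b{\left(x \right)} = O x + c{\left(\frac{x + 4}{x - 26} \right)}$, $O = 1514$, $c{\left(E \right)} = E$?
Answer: $\frac{154804570}{113} \approx 1.37 \cdot 10^{6}$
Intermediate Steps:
$b{\left(x \right)} = 1514 x + \frac{4 + x}{-26 + x}$ ($b{\left(x \right)} = 1514 x + \frac{x + 4}{x - 26} = 1514 x + \frac{4 + x}{-26 + x}$)
$b{\left(-539 \right)} - -2185997 = \frac{4 - 539 + 1514 \left(-539\right) \left(-26 - 539\right)}{-26 - 539} - -2185997 = \frac{4 - 539 + 1514 \left(-539\right) \left(-565\right)}{-565} + 2185997 = - \frac{4 - 539 + 461065990}{565} + 2185997 = \left(- \frac{1}{565}\right) 461065455 + 2185997 = - \frac{92213091}{113} + 2185997 = \frac{154804570}{113}$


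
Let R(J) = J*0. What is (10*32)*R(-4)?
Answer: 0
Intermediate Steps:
R(J) = 0
(10*32)*R(-4) = (10*32)*0 = 320*0 = 0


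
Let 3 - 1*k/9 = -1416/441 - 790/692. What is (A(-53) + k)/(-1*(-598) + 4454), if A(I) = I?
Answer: 223327/85651608 ≈ 0.0026074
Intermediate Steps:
k = 1121889/16954 (k = 27 - 9*(-1416/441 - 790/692) = 27 - 9*(-1416*1/441 - 790*1/692) = 27 - 9*(-472/147 - 395/346) = 27 - 9*(-221377/50862) = 27 + 664131/16954 = 1121889/16954 ≈ 66.172)
(A(-53) + k)/(-1*(-598) + 4454) = (-53 + 1121889/16954)/(-1*(-598) + 4454) = 223327/(16954*(598 + 4454)) = (223327/16954)/5052 = (223327/16954)*(1/5052) = 223327/85651608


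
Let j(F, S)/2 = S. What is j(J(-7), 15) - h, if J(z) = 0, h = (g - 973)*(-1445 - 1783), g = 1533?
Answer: 1807710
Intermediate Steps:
h = -1807680 (h = (1533 - 973)*(-1445 - 1783) = 560*(-3228) = -1807680)
j(F, S) = 2*S
j(J(-7), 15) - h = 2*15 - 1*(-1807680) = 30 + 1807680 = 1807710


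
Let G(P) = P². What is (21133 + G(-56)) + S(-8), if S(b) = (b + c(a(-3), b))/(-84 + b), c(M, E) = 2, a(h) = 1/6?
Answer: 1116377/46 ≈ 24269.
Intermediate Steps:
a(h) = ⅙
S(b) = (2 + b)/(-84 + b) (S(b) = (b + 2)/(-84 + b) = (2 + b)/(-84 + b))
(21133 + G(-56)) + S(-8) = (21133 + (-56)²) + (2 - 8)/(-84 - 8) = (21133 + 3136) - 6/(-92) = 24269 - 1/92*(-6) = 24269 + 3/46 = 1116377/46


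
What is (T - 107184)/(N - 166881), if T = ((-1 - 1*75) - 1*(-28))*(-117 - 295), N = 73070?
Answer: 87408/93811 ≈ 0.93175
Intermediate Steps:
T = 19776 (T = ((-1 - 75) + 28)*(-412) = (-76 + 28)*(-412) = -48*(-412) = 19776)
(T - 107184)/(N - 166881) = (19776 - 107184)/(73070 - 166881) = -87408/(-93811) = -87408*(-1/93811) = 87408/93811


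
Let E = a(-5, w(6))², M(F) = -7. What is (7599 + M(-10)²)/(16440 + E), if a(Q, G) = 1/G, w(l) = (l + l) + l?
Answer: 2477952/5326561 ≈ 0.46521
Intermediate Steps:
w(l) = 3*l (w(l) = 2*l + l = 3*l)
E = 1/324 (E = (1/(3*6))² = (1/18)² = 1/324 ≈ 0.0030864)
(7599 + M(-10)²)/(16440 + E) = (7599 + (-7)²)/(16440 + 1/324) = (7599 + 49)/(5326561/324) = 7648*(324/5326561) = 2477952/5326561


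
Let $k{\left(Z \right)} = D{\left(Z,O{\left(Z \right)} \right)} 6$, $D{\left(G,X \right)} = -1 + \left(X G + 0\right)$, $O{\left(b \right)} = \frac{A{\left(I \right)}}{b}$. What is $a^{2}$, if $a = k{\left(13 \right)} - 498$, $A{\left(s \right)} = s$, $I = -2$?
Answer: $266256$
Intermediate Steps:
$O{\left(b \right)} = - \frac{2}{b}$
$D{\left(G,X \right)} = -1 + G X$ ($D{\left(G,X \right)} = -1 + \left(G X + 0\right) = -1 + G X$)
$k{\left(Z \right)} = -18$ ($k{\left(Z \right)} = \left(-1 + Z \left(- \frac{2}{Z}\right)\right) 6 = \left(-1 - 2\right) 6 = \left(-3\right) 6 = -18$)
$a = -516$ ($a = -18 - 498 = -516$)
$a^{2} = \left(-516\right)^{2} = 266256$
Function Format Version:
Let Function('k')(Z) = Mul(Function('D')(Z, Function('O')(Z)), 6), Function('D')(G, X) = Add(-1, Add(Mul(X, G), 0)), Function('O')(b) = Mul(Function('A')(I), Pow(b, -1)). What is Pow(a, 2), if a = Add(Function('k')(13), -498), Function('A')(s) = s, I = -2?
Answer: 266256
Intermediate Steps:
Function('O')(b) = Mul(-2, Pow(b, -1))
Function('D')(G, X) = Add(-1, Mul(G, X)) (Function('D')(G, X) = Add(-1, Add(Mul(G, X), 0)) = Add(-1, Mul(G, X)))
Function('k')(Z) = -18 (Function('k')(Z) = Mul(Add(-1, Mul(Z, Mul(-2, Pow(Z, -1)))), 6) = Mul(Add(-1, -2), 6) = Mul(-3, 6) = -18)
a = -516 (a = Add(-18, -498) = -516)
Pow(a, 2) = Pow(-516, 2) = 266256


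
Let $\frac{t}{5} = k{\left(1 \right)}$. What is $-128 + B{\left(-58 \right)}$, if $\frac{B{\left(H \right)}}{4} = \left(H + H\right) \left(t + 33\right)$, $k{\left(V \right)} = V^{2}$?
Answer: $-17760$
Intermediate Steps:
$t = 5$ ($t = 5 \cdot 1^{2} = 5 \cdot 1 = 5$)
$B{\left(H \right)} = 304 H$ ($B{\left(H \right)} = 4 \left(H + H\right) \left(5 + 33\right) = 4 \cdot 2 H 38 = 4 \cdot 76 H = 304 H$)
$-128 + B{\left(-58 \right)} = -128 + 304 \left(-58\right) = -128 - 17632 = -17760$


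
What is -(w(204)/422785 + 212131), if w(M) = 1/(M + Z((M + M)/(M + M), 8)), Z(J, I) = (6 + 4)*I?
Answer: -25470768573141/120070940 ≈ -2.1213e+5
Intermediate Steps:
Z(J, I) = 10*I
w(M) = 1/(80 + M) (w(M) = 1/(M + 10*8) = 1/(M + 80) = 1/(80 + M))
-(w(204)/422785 + 212131) = -(1/((80 + 204)*422785) + 212131) = -((1/422785)/284 + 212131) = -((1/284)*(1/422785) + 212131) = -(1/120070940 + 212131) = -1*25470768573141/120070940 = -25470768573141/120070940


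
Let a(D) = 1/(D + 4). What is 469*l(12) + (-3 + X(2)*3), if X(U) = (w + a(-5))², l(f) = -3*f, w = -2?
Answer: -16860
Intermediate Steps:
a(D) = 1/(4 + D)
X(U) = 9 (X(U) = (-2 + 1/(4 - 5))² = (-2 + 1/(-1))² = (-2 - 1)² = (-3)² = 9)
469*l(12) + (-3 + X(2)*3) = 469*(-3*12) + (-3 + 9*3) = 469*(-36) + (-3 + 27) = -16884 + 24 = -16860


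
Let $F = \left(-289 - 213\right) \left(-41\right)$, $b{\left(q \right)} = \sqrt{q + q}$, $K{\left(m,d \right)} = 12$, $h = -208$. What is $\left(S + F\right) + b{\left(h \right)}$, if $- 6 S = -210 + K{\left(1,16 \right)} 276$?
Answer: $20065 + 4 i \sqrt{26} \approx 20065.0 + 20.396 i$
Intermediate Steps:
$b{\left(q \right)} = \sqrt{2} \sqrt{q}$ ($b{\left(q \right)} = \sqrt{2 q} = \sqrt{2} \sqrt{q}$)
$F = 20582$ ($F = \left(-502\right) \left(-41\right) = 20582$)
$S = -517$ ($S = - \frac{-210 + 12 \cdot 276}{6} = - \frac{-210 + 3312}{6} = \left(- \frac{1}{6}\right) 3102 = -517$)
$\left(S + F\right) + b{\left(h \right)} = \left(-517 + 20582\right) + \sqrt{2} \sqrt{-208} = 20065 + \sqrt{2} \cdot 4 i \sqrt{13} = 20065 + 4 i \sqrt{26}$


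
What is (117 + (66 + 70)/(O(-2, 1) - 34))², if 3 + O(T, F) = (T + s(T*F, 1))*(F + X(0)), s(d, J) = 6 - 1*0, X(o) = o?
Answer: 13875625/1089 ≈ 12742.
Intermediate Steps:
s(d, J) = 6 (s(d, J) = 6 + 0 = 6)
O(T, F) = -3 + F*(6 + T) (O(T, F) = -3 + (T + 6)*(F + 0) = -3 + (6 + T)*F = -3 + F*(6 + T))
(117 + (66 + 70)/(O(-2, 1) - 34))² = (117 + (66 + 70)/((-3 + 6*1 + 1*(-2)) - 34))² = (117 + 136/((-3 + 6 - 2) - 34))² = (117 + 136/(1 - 34))² = (117 + 136/(-33))² = (117 + 136*(-1/33))² = (117 - 136/33)² = (3725/33)² = 13875625/1089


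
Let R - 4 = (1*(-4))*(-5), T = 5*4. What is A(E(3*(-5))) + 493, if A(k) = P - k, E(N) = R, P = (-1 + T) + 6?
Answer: 494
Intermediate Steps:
T = 20
P = 25 (P = (-1 + 20) + 6 = 19 + 6 = 25)
R = 24 (R = 4 + (1*(-4))*(-5) = 4 - 4*(-5) = 4 + 20 = 24)
E(N) = 24
A(k) = 25 - k
A(E(3*(-5))) + 493 = (25 - 1*24) + 493 = (25 - 24) + 493 = 1 + 493 = 494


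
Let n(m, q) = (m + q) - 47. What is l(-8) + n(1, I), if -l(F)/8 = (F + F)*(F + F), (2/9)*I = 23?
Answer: -3981/2 ≈ -1990.5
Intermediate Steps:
I = 207/2 (I = (9/2)*23 = 207/2 ≈ 103.50)
n(m, q) = -47 + m + q
l(F) = -32*F² (l(F) = -8*(F + F)*(F + F) = -8*2*F*2*F = -32*F²)
l(-8) + n(1, I) = -32*(-8)² + (-47 + 1 + 207/2) = -32*64 + 115/2 = -2048 + 115/2 = -3981/2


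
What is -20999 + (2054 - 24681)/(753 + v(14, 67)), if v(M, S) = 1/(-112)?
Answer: -1773484889/84335 ≈ -21029.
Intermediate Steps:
v(M, S) = -1/112
-20999 + (2054 - 24681)/(753 + v(14, 67)) = -20999 + (2054 - 24681)/(753 - 1/112) = -20999 - 22627/84335/112 = -20999 - 22627*112/84335 = -20999 - 2534224/84335 = -1773484889/84335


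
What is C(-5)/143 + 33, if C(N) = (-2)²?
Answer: 4723/143 ≈ 33.028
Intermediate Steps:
C(N) = 4
C(-5)/143 + 33 = 4/143 + 33 = 4723/143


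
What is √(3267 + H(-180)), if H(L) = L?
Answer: 21*√7 ≈ 55.561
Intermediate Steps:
√(3267 + H(-180)) = √(3267 - 180) = √3087 = 21*√7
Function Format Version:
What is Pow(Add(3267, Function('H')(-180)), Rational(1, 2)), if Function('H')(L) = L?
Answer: Mul(21, Pow(7, Rational(1, 2))) ≈ 55.561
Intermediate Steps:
Pow(Add(3267, Function('H')(-180)), Rational(1, 2)) = Pow(Add(3267, -180), Rational(1, 2)) = Pow(3087, Rational(1, 2)) = Mul(21, Pow(7, Rational(1, 2)))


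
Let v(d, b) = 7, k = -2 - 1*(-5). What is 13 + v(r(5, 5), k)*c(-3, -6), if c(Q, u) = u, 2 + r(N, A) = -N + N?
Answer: -29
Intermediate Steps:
k = 3 (k = -2 + 5 = 3)
r(N, A) = -2 (r(N, A) = -2 + (-N + N) = -2 + 0 = -2)
13 + v(r(5, 5), k)*c(-3, -6) = 13 + 7*(-6) = 13 - 42 = -29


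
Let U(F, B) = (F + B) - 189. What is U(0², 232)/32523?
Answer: 43/32523 ≈ 0.0013221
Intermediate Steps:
U(F, B) = -189 + B + F (U(F, B) = (B + F) - 189 = -189 + B + F)
U(0², 232)/32523 = (-189 + 232 + 0²)/32523 = (-189 + 232 + 0)*(1/32523) = 43*(1/32523) = 43/32523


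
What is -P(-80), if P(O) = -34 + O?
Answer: 114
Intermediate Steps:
-P(-80) = -(-34 - 80) = -1*(-114) = 114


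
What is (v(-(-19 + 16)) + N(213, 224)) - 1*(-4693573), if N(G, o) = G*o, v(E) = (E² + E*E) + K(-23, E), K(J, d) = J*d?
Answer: 4741234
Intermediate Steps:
v(E) = -23*E + 2*E² (v(E) = (E² + E*E) - 23*E = (E² + E²) - 23*E = 2*E² - 23*E = -23*E + 2*E²)
(v(-(-19 + 16)) + N(213, 224)) - 1*(-4693573) = ((-(-19 + 16))*(-23 + 2*(-(-19 + 16))) + 213*224) - 1*(-4693573) = ((-1*(-3))*(-23 + 2*(-1*(-3))) + 47712) + 4693573 = (3*(-23 + 2*3) + 47712) + 4693573 = (3*(-23 + 6) + 47712) + 4693573 = (3*(-17) + 47712) + 4693573 = (-51 + 47712) + 4693573 = 47661 + 4693573 = 4741234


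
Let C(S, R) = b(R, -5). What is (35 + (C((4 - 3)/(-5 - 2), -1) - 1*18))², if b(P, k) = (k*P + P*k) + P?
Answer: 676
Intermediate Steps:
b(P, k) = P + 2*P*k (b(P, k) = (P*k + P*k) + P = 2*P*k + P = P + 2*P*k)
C(S, R) = -9*R (C(S, R) = R*(1 + 2*(-5)) = R*(1 - 10) = R*(-9) = -9*R)
(35 + (C((4 - 3)/(-5 - 2), -1) - 1*18))² = (35 + (-9*(-1) - 1*18))² = (35 + (9 - 18))² = (35 - 9)² = 26² = 676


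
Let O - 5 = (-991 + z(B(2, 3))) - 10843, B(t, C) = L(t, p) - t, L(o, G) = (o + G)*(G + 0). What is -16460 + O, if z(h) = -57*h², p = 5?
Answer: -90362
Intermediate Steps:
L(o, G) = G*(G + o) (L(o, G) = (G + o)*G = G*(G + o))
B(t, C) = 25 + 4*t (B(t, C) = 5*(5 + t) - t = (25 + 5*t) - t = 25 + 4*t)
O = -73902 (O = 5 + ((-991 - 57*(25 + 4*2)²) - 10843) = 5 + ((-991 - 57*(25 + 8)²) - 10843) = 5 + ((-991 - 57*33²) - 10843) = 5 + ((-991 - 57*1089) - 10843) = 5 + ((-991 - 62073) - 10843) = 5 + (-63064 - 10843) = 5 - 73907 = -73902)
-16460 + O = -16460 - 73902 = -90362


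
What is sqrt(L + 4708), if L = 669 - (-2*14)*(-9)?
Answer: 5*sqrt(205) ≈ 71.589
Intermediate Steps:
L = 417 (L = 669 - (-28)*(-9) = 669 - 1*252 = 669 - 252 = 417)
sqrt(L + 4708) = sqrt(417 + 4708) = sqrt(5125) = 5*sqrt(205)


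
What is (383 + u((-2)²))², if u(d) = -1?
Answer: 145924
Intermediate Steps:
(383 + u((-2)²))² = (383 - 1)² = 382² = 145924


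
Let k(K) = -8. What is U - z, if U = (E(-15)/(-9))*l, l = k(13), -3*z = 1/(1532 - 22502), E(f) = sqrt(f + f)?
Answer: -1/62910 + 8*I*sqrt(30)/9 ≈ -1.5896e-5 + 4.8686*I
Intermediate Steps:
E(f) = sqrt(2)*sqrt(f) (E(f) = sqrt(2*f) = sqrt(2)*sqrt(f))
z = 1/62910 (z = -1/(3*(1532 - 22502)) = -1/3/(-20970) = -1/3*(-1/20970) = 1/62910 ≈ 1.5896e-5)
l = -8
U = 8*I*sqrt(30)/9 (U = ((sqrt(2)*sqrt(-15))/(-9))*(-8) = ((sqrt(2)*(I*sqrt(15)))*(-1/9))*(-8) = ((I*sqrt(30))*(-1/9))*(-8) = -I*sqrt(30)/9*(-8) = 8*I*sqrt(30)/9 ≈ 4.8686*I)
U - z = 8*I*sqrt(30)/9 - 1*1/62910 = 8*I*sqrt(30)/9 - 1/62910 = -1/62910 + 8*I*sqrt(30)/9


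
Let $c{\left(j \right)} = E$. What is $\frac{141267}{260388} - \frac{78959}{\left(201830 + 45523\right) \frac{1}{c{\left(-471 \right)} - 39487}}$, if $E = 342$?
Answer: $\frac{89428356326399}{7156416996} \approx 12496.0$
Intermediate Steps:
$c{\left(j \right)} = 342$
$\frac{141267}{260388} - \frac{78959}{\left(201830 + 45523\right) \frac{1}{c{\left(-471 \right)} - 39487}} = \frac{141267}{260388} - \frac{78959}{\left(201830 + 45523\right) \frac{1}{342 - 39487}} = 141267 \cdot \frac{1}{260388} - \frac{78959}{247353 \frac{1}{-39145}} = \frac{47089}{86796} - \frac{78959}{247353 \left(- \frac{1}{39145}\right)} = \frac{47089}{86796} - \frac{78959}{- \frac{247353}{39145}} = \frac{47089}{86796} - - \frac{3090850055}{247353} = \frac{47089}{86796} + \frac{3090850055}{247353} = \frac{89428356326399}{7156416996}$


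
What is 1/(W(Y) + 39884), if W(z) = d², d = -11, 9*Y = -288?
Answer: 1/40005 ≈ 2.4997e-5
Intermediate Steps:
Y = -32 (Y = (⅑)*(-288) = -32)
W(z) = 121 (W(z) = (-11)² = 121)
1/(W(Y) + 39884) = 1/(121 + 39884) = 1/40005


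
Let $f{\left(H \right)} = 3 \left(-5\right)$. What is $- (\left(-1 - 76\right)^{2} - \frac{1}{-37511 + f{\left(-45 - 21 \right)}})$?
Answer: $- \frac{222491655}{37526} \approx -5929.0$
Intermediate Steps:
$f{\left(H \right)} = -15$
$- (\left(-1 - 76\right)^{2} - \frac{1}{-37511 + f{\left(-45 - 21 \right)}}) = - (\left(-1 - 76\right)^{2} - \frac{1}{-37511 - 15}) = - (\left(-77\right)^{2} - \frac{1}{-37526}) = - (5929 - - \frac{1}{37526}) = - (5929 + \frac{1}{37526}) = \left(-1\right) \frac{222491655}{37526} = - \frac{222491655}{37526}$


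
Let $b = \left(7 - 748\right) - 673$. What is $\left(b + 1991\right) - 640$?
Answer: $-63$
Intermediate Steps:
$b = -1414$ ($b = -741 - 673 = -1414$)
$\left(b + 1991\right) - 640 = \left(-1414 + 1991\right) - 640 = 577 - 640 = -63$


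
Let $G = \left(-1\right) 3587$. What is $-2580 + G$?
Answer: $-6167$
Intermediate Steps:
$G = -3587$
$-2580 + G = -2580 - 3587 = -6167$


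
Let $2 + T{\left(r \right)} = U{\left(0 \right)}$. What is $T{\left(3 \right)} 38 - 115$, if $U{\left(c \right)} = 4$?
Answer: $-39$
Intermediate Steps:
$T{\left(r \right)} = 2$ ($T{\left(r \right)} = -2 + 4 = 2$)
$T{\left(3 \right)} 38 - 115 = 2 \cdot 38 - 115 = 76 - 115 = -39$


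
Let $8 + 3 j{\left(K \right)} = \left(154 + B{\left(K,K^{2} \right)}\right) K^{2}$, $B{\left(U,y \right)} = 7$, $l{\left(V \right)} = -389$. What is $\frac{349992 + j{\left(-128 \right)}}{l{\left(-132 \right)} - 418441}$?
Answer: $- \frac{614632}{209415} \approx -2.935$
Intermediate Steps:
$j{\left(K \right)} = - \frac{8}{3} + \frac{161 K^{2}}{3}$ ($j{\left(K \right)} = - \frac{8}{3} + \frac{\left(154 + 7\right) K^{2}}{3} = - \frac{8}{3} + \frac{161 K^{2}}{3}$)
$\frac{349992 + j{\left(-128 \right)}}{l{\left(-132 \right)} - 418441} = \frac{349992 - \left(\frac{8}{3} - \frac{161 \left(-128\right)^{2}}{3}\right)}{-389 - 418441} = \frac{349992 + \left(- \frac{8}{3} + \frac{161}{3} \cdot 16384\right)}{-418830} = \left(349992 + \left(- \frac{8}{3} + \frac{2637824}{3}\right)\right) \left(- \frac{1}{418830}\right) = \left(349992 + 879272\right) \left(- \frac{1}{418830}\right) = 1229264 \left(- \frac{1}{418830}\right) = - \frac{614632}{209415}$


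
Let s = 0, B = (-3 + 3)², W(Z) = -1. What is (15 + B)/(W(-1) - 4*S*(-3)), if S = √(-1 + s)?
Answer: -3/29 - 36*I/29 ≈ -0.10345 - 1.2414*I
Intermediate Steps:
B = 0 (B = 0² = 0)
S = I (S = √(-1 + 0) = √(-1) = I ≈ 1.0*I)
(15 + B)/(W(-1) - 4*S*(-3)) = (15 + 0)/(-1 - 4*I*(-3)) = 15/(-1 + 12*I) = 15*((-1 - 12*I)/145) = 3*(-1 - 12*I)/29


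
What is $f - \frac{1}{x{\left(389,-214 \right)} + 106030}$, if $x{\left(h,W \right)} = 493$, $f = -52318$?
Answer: $- \frac{5573070315}{106523} \approx -52318.0$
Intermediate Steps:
$f - \frac{1}{x{\left(389,-214 \right)} + 106030} = -52318 - \frac{1}{493 + 106030} = -52318 - \frac{1}{106523} = - \frac{5573070315}{106523}$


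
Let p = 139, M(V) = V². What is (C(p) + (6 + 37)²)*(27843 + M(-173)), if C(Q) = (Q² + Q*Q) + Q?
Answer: 2347276360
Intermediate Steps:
C(Q) = Q + 2*Q² (C(Q) = (Q² + Q²) + Q = 2*Q² + Q = Q + 2*Q²)
(C(p) + (6 + 37)²)*(27843 + M(-173)) = (139*(1 + 2*139) + (6 + 37)²)*(27843 + (-173)²) = (139*(1 + 278) + 43²)*(27843 + 29929) = (139*279 + 1849)*57772 = (38781 + 1849)*57772 = 40630*57772 = 2347276360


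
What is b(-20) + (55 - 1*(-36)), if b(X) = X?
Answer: 71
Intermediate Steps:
b(-20) + (55 - 1*(-36)) = -20 + (55 - 1*(-36)) = -20 + (55 + 36) = -20 + 91 = 71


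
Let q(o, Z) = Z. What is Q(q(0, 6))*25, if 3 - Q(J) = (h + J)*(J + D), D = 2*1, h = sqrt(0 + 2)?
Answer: -1125 - 200*sqrt(2) ≈ -1407.8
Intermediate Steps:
h = sqrt(2) ≈ 1.4142
D = 2
Q(J) = 3 - (2 + J)*(J + sqrt(2)) (Q(J) = 3 - (sqrt(2) + J)*(J + 2) = 3 - (J + sqrt(2))*(2 + J) = 3 - (2 + J)*(J + sqrt(2)))
Q(q(0, 6))*25 = (3 - 1*6**2 - 2*6 - 2*sqrt(2) - 1*6*sqrt(2))*25 = (3 - 1*36 - 12 - 2*sqrt(2) - 6*sqrt(2))*25 = (3 - 36 - 12 - 2*sqrt(2) - 6*sqrt(2))*25 = (-45 - 8*sqrt(2))*25 = -1125 - 200*sqrt(2)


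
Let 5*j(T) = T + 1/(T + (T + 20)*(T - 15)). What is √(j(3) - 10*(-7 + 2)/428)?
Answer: √61102693470/292110 ≈ 0.84622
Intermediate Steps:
j(T) = T/5 + 1/(5*(T + (-15 + T)*(20 + T))) (j(T) = (T + 1/(T + (T + 20)*(T - 15)))/5 = (T + 1/(T + (20 + T)*(-15 + T)))/5 = (T + 1/(T + (-15 + T)*(20 + T)))/5 = T/5 + 1/(5*(T + (-15 + T)*(20 + T))))
√(j(3) - 10*(-7 + 2)/428) = √((1 + 3³ - 300*3 + 6*3²)/(5*(-300 + 3² + 6*3)) - 10*(-7 + 2)/428) = √((1 + 27 - 900 + 6*9)/(5*(-300 + 9 + 18)) - 10*(-5)*(1/428)) = √((⅕)*(1 + 27 - 900 + 54)/(-273) + 50*(1/428)) = √((⅕)*(-1/273)*(-818) + 25/214) = √(818/1365 + 25/214) = √(209177/292110) = √61102693470/292110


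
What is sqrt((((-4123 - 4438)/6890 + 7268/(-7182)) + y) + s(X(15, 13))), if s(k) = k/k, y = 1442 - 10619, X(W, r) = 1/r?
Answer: I*sqrt(624290664320114610)/8247330 ≈ 95.803*I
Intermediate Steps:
y = -9177
s(k) = 1
sqrt((((-4123 - 4438)/6890 + 7268/(-7182)) + y) + s(X(15, 13))) = sqrt((((-4123 - 4438)/6890 + 7268/(-7182)) - 9177) + 1) = sqrt(((-8561*1/6890 + 7268*(-1/7182)) - 9177) + 1) = sqrt(((-8561/6890 - 3634/3591) - 9177) + 1) = sqrt((-55780811/24741990 - 9177) + 1) = sqrt(-227113023041/24741990 + 1) = sqrt(-227088281051/24741990) = I*sqrt(624290664320114610)/8247330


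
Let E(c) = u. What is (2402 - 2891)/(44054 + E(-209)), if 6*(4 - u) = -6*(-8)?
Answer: -489/44050 ≈ -0.011101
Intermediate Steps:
u = -4 (u = 4 - (-1)*(-8) = 4 - ⅙*48 = 4 - 8 = -4)
E(c) = -4
(2402 - 2891)/(44054 + E(-209)) = (2402 - 2891)/(44054 - 4) = -489/44050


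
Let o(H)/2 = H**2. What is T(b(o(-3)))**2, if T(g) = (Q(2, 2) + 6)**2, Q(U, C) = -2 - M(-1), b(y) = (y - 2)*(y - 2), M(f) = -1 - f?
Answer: 256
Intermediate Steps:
o(H) = 2*H**2
b(y) = (-2 + y)**2 (b(y) = (-2 + y)*(-2 + y) = (-2 + y)**2)
Q(U, C) = -2 (Q(U, C) = -2 - (-1 - 1*(-1)) = -2 - (-1 + 1) = -2 - 1*0 = -2 + 0 = -2)
T(g) = 16 (T(g) = (-2 + 6)**2 = 4**2 = 16)
T(b(o(-3)))**2 = 16**2 = 256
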